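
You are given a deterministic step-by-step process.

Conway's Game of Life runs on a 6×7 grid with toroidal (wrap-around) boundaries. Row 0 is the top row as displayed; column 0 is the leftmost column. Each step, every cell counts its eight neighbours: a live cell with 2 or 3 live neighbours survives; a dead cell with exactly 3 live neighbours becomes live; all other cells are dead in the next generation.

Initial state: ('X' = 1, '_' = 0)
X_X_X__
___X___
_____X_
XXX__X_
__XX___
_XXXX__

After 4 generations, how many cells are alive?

step 0: X_X_X__
___X___
_____X_
XXX__X_
__XX___
_XXXX__
step 1: ____X__
___XX__
_XX_X_X
_XXXX_X
X______
____X__
step 2: ____XX_
__X_X__
_X_____
____X_X
XXX_XX_
_______
step 3: ___XXX_
___XXX_
___X_X_
__XXX_X
XX_XXXX
_X_X__X
step 4: ______X
__X___X
______X
_X_____
_X_____
_X_____

7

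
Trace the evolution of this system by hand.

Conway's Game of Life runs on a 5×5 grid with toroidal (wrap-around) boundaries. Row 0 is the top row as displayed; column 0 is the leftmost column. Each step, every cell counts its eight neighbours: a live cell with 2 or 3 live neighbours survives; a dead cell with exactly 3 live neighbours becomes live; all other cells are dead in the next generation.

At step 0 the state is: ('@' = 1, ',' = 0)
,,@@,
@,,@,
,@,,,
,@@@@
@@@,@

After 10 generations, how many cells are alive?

gen 0: ,,@@,
@,,@,
,@,,,
,@@@@
@@@,@
gen 1: ,,,,,
,@,@@
,@,,,
,,,,@
,,,,,
gen 2: ,,,,,
@,@,,
,,@@@
,,,,,
,,,,,
gen 3: ,,,,,
,@@,@
,@@@@
,,,@,
,,,,,
gen 4: ,,,,,
,@,,@
,@,,@
,,,@@
,,,,,
gen 5: ,,,,,
,,,,,
,,@,@
@,,@@
,,,,,
gen 6: ,,,,,
,,,,,
@,,,@
@,,@@
,,,,@
gen 7: ,,,,,
,,,,,
@,,@,
,,,@,
@,,@@
gen 8: ,,,,@
,,,,,
,,,,@
@,@@,
,,,@@
gen 9: ,,,@@
,,,,,
,,,@@
@,@,,
@,@,,
gen 10: ,,,@@
,,,,,
,,,@@
@,@,,
@,@,,

8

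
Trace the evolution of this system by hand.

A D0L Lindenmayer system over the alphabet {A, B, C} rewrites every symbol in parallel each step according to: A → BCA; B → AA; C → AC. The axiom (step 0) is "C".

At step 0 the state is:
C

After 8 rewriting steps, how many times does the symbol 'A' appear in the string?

step 0: C
step 1: AC
step 2: BCAAC
step 3: AAACBCABCAAC
step 4: BCABCABCAACAAACBCAAAACBCABCAAC
step 5: AAACBCAAAACBCAAAACBCABCAACBCABCABCAACAAACBCABCABCABCAACAAACBCAAAACBCABCAAC
step 6: BCABCABCAACAAACBCABCABCABCAACAAACBCABCABCABCAACAAACBCAAAAC…ACBCABCAACBCABCABCAACAAACBCABCABCABCAACAAACBCAAAACBCABCAAC  (len 184)
step 7: AAACBCAAAACBCAAAACBCABCAACBCABCABCAACAAACBCAAAACBCAAAACBCA…ACBCABCAACBCABCABCAACAAACBCABCABCABCAACAAACBCAAAACBCABCAAC  (len 456)
step 8: BCABCABCAACAAACBCABCABCABCAACAAACBCABCABCABCAACAAACBCAAAAC…ACBCABCAACBCABCABCAACAAACBCABCABCABCAACAAACBCAAAACBCABCAAC  (len 1132)

544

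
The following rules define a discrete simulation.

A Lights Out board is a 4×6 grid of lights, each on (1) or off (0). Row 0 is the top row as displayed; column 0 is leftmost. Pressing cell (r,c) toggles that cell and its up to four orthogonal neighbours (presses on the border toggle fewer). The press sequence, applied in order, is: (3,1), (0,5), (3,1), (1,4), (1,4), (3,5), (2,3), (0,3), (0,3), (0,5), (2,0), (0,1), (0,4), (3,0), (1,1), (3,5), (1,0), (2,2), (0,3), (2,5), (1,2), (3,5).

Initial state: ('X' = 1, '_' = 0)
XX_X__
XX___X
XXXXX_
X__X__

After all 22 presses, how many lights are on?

15

k=0  XX_X__
XX___X
XXXXX_
X__X__
k=1  XX_X__
XX___X
X_XXX_
_XXX__
k=2  XX_XXX
XX____
X_XXX_
_XXX__
k=3  XX_XXX
XX____
XXXXX_
X__X__
k=4  XX_X_X
XX_XXX
XXXX__
X__X__
k=5  XX_XXX
XX____
XXXXX_
X__X__
k=6  XX_XXX
XX____
XXXXXX
X__XXX
k=7  XX_XXX
XX_X__
XX___X
X___XX
k=8  XXX__X
XX____
XX___X
X___XX
k=9  XX_XXX
XX_X__
XX___X
X___XX
k=10  XX_X__
XX_X_X
XX___X
X___XX
k=11  XX_X__
_X_X_X
_____X
____XX
k=12  __XX__
___X_X
_____X
____XX
k=13  __X_XX
___XXX
_____X
____XX
k=14  __X_XX
___XXX
X____X
XX__XX
k=15  _XX_XX
XXXXXX
XX___X
XX__XX
k=16  _XX_XX
XXXXXX
XX____
XX____
k=17  XXX_XX
__XXXX
_X____
XX____
k=18  XXX_XX
___XXX
__XX__
XXX___
k=19  XX_X_X
____XX
__XX__
XXX___
k=20  XX_X_X
____X_
__XXXX
XXX__X
k=21  XXXX_X
_XXXX_
___XXX
XXX__X
k=22  XXXX_X
_XXXX_
___XX_
XXX_X_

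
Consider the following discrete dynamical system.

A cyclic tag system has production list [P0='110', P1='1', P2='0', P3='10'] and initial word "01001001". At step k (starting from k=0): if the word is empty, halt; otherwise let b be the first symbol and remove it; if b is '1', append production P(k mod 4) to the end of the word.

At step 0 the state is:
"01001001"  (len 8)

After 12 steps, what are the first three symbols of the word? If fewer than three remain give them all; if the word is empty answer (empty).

gen 0: "01001001"  (len 8)
gen 1: "1001001"  (len 7)
gen 2: "0010011"  (len 7)
gen 3: "010011"  (len 6)
gen 4: "10011"  (len 5)
gen 5: "0011110"  (len 7)
gen 6: "011110"  (len 6)
gen 7: "11110"  (len 5)
gen 8: "111010"  (len 6)
gen 9: "11010110"  (len 8)
gen 10: "10101101"  (len 8)
gen 11: "01011010"  (len 8)
gen 12: "1011010"  (len 7)

101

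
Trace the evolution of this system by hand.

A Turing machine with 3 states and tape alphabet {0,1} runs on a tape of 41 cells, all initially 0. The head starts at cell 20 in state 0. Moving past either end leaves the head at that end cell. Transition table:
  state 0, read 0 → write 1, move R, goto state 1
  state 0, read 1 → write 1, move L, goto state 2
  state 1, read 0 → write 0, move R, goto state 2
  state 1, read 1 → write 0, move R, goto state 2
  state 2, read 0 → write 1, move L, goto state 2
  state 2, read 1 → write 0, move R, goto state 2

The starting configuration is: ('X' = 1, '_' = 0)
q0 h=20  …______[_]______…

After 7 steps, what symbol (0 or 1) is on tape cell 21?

step 0: q0 h=20  …______[_]______…
step 1: q1 h=21  …_____X[_]______…
step 2: q2 h=22  …____X_[_]______…
step 3: q2 h=21  …_____X[_]X_____…
step 4: q2 h=20  …______[X]XX____…
step 5: q2 h=21  …______[X]X_____…
step 6: q2 h=22  …______[X]______…
step 7: q2 h=23  …______[_]______…

0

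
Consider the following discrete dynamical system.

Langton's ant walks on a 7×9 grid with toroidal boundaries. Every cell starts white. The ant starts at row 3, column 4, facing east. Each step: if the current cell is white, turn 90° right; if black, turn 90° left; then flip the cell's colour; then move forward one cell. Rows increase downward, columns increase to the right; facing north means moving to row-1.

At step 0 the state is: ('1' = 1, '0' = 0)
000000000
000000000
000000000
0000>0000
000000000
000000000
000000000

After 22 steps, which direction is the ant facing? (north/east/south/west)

t=0: 000000000
000000000
000000000
0000>0000
000000000
000000000
000000000
t=1: 000000000
000000000
000000000
000010000
0000v0000
000000000
000000000
t=2: 000000000
000000000
000000000
000010000
000<10000
000000000
000000000
t=3: 000000000
000000000
000000000
000^10000
000110000
000000000
000000000
t=4: 000000000
000000000
000000000
0001>0000
000110000
000000000
000000000
t=5: 000000000
000000000
0000^0000
000100000
000110000
000000000
000000000
t=6: 000000000
000000000
00001>000
000100000
000110000
000000000
000000000
t=7: 000000000
000000000
000011000
00010v000
000110000
000000000
000000000
t=8: 000000000
000000000
000011000
0001<1000
000110000
000000000
000000000
t=9: 000000000
000000000
0000^1000
000111000
000110000
000000000
000000000
t=10: 000000000
000000000
000<01000
000111000
000110000
000000000
000000000
t=11: 000000000
000^00000
000101000
000111000
000110000
000000000
000000000
t=12: 000000000
0001>0000
000101000
000111000
000110000
000000000
000000000
t=13: 000000000
000110000
0001v1000
000111000
000110000
000000000
000000000
t=14: 000000000
000110000
000<11000
000111000
000110000
000000000
000000000
t=15: 000000000
000110000
000011000
000v11000
000110000
000000000
000000000
t=16: 000000000
000110000
000011000
0000>1000
000110000
000000000
000000000
t=17: 000000000
000110000
0000^1000
000001000
000110000
000000000
000000000
t=18: 000000000
000110000
000<01000
000001000
000110000
000000000
000000000
t=19: 000000000
000^10000
000101000
000001000
000110000
000000000
000000000
t=20: 000000000
00<010000
000101000
000001000
000110000
000000000
000000000
t=21: 00^000000
001010000
000101000
000001000
000110000
000000000
000000000
t=22: 001>00000
001010000
000101000
000001000
000110000
000000000
000000000

east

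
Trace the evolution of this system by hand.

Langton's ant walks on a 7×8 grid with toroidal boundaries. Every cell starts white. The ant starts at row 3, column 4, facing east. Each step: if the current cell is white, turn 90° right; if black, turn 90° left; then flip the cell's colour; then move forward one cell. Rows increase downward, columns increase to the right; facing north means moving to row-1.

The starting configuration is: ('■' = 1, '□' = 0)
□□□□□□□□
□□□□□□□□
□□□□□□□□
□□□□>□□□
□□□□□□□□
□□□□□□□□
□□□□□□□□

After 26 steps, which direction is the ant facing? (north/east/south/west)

gen 0: □□□□□□□□
□□□□□□□□
□□□□□□□□
□□□□>□□□
□□□□□□□□
□□□□□□□□
□□□□□□□□
gen 1: □□□□□□□□
□□□□□□□□
□□□□□□□□
□□□□■□□□
□□□□v□□□
□□□□□□□□
□□□□□□□□
gen 2: □□□□□□□□
□□□□□□□□
□□□□□□□□
□□□□■□□□
□□□<■□□□
□□□□□□□□
□□□□□□□□
gen 3: □□□□□□□□
□□□□□□□□
□□□□□□□□
□□□^■□□□
□□□■■□□□
□□□□□□□□
□□□□□□□□
gen 4: □□□□□□□□
□□□□□□□□
□□□□□□□□
□□□■>□□□
□□□■■□□□
□□□□□□□□
□□□□□□□□
gen 5: □□□□□□□□
□□□□□□□□
□□□□^□□□
□□□■□□□□
□□□■■□□□
□□□□□□□□
□□□□□□□□
gen 6: □□□□□□□□
□□□□□□□□
□□□□■>□□
□□□■□□□□
□□□■■□□□
□□□□□□□□
□□□□□□□□
gen 7: □□□□□□□□
□□□□□□□□
□□□□■■□□
□□□■□v□□
□□□■■□□□
□□□□□□□□
□□□□□□□□
gen 8: □□□□□□□□
□□□□□□□□
□□□□■■□□
□□□■<■□□
□□□■■□□□
□□□□□□□□
□□□□□□□□
gen 9: □□□□□□□□
□□□□□□□□
□□□□^■□□
□□□■■■□□
□□□■■□□□
□□□□□□□□
□□□□□□□□
gen 10: □□□□□□□□
□□□□□□□□
□□□<□■□□
□□□■■■□□
□□□■■□□□
□□□□□□□□
□□□□□□□□
gen 11: □□□□□□□□
□□□^□□□□
□□□■□■□□
□□□■■■□□
□□□■■□□□
□□□□□□□□
□□□□□□□□
gen 12: □□□□□□□□
□□□■>□□□
□□□■□■□□
□□□■■■□□
□□□■■□□□
□□□□□□□□
□□□□□□□□
gen 13: □□□□□□□□
□□□■■□□□
□□□■v■□□
□□□■■■□□
□□□■■□□□
□□□□□□□□
□□□□□□□□
gen 14: □□□□□□□□
□□□■■□□□
□□□<■■□□
□□□■■■□□
□□□■■□□□
□□□□□□□□
□□□□□□□□
gen 15: □□□□□□□□
□□□■■□□□
□□□□■■□□
□□□v■■□□
□□□■■□□□
□□□□□□□□
□□□□□□□□
gen 16: □□□□□□□□
□□□■■□□□
□□□□■■□□
□□□□>■□□
□□□■■□□□
□□□□□□□□
□□□□□□□□
gen 17: □□□□□□□□
□□□■■□□□
□□□□^■□□
□□□□□■□□
□□□■■□□□
□□□□□□□□
□□□□□□□□
gen 18: □□□□□□□□
□□□■■□□□
□□□<□■□□
□□□□□■□□
□□□■■□□□
□□□□□□□□
□□□□□□□□
gen 19: □□□□□□□□
□□□^■□□□
□□□■□■□□
□□□□□■□□
□□□■■□□□
□□□□□□□□
□□□□□□□□
gen 20: □□□□□□□□
□□<□■□□□
□□□■□■□□
□□□□□■□□
□□□■■□□□
□□□□□□□□
□□□□□□□□
gen 21: □□^□□□□□
□□■□■□□□
□□□■□■□□
□□□□□■□□
□□□■■□□□
□□□□□□□□
□□□□□□□□
gen 22: □□■>□□□□
□□■□■□□□
□□□■□■□□
□□□□□■□□
□□□■■□□□
□□□□□□□□
□□□□□□□□
gen 23: □□■■□□□□
□□■v■□□□
□□□■□■□□
□□□□□■□□
□□□■■□□□
□□□□□□□□
□□□□□□□□
gen 24: □□■■□□□□
□□<■■□□□
□□□■□■□□
□□□□□■□□
□□□■■□□□
□□□□□□□□
□□□□□□□□
gen 25: □□■■□□□□
□□□■■□□□
□□v■□■□□
□□□□□■□□
□□□■■□□□
□□□□□□□□
□□□□□□□□
gen 26: □□■■□□□□
□□□■■□□□
□<■■□■□□
□□□□□■□□
□□□■■□□□
□□□□□□□□
□□□□□□□□

west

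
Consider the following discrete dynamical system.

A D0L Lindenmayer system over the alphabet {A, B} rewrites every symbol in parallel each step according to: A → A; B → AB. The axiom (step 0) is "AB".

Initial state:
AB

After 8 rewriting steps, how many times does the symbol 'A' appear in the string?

[0] AB
[1] AAB
[2] AAAB
[3] AAAAB
[4] AAAAAB
[5] AAAAAAB
[6] AAAAAAAB
[7] AAAAAAAAB
[8] AAAAAAAAAB

9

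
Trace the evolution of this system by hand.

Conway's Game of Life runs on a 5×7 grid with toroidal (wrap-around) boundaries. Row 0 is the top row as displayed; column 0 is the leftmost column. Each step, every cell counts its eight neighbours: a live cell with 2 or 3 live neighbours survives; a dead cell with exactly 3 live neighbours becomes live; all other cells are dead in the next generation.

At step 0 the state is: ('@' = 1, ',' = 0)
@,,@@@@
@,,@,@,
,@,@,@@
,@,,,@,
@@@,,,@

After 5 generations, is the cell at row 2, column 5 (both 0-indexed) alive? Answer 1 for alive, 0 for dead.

t=0: @,,@@@@
@,,@,@,
,@,@,@@
,@,,,@,
@@@,,,@
t=1: ,,,@,,,
,@,@,,,
,@,,,@,
,,,,@@,
,,@@,,,
t=2: ,,,@@,,
,,,,@,,
,,@,,@,
,,@@@@,
,,@@,,,
t=3: ,,@,@,,
,,,,@@,
,,@,,@,
,@,,,@,
,,,,,@,
t=4: ,,,@@,,
,,,,@@,
,,,,,@@
,,,,@@@
,,,,@@,
t=5: ,,,@,,,
,,,@,,@
,,,,,,,
,,,,,,,
,,,,,,@

0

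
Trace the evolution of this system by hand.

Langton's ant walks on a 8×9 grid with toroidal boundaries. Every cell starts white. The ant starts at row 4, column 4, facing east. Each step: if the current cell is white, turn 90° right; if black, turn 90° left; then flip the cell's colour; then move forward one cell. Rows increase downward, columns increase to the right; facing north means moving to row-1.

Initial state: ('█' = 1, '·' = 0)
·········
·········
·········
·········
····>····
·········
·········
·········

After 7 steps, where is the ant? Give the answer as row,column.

k=0  ·········
·········
·········
·········
····>····
·········
·········
·········
k=1  ·········
·········
·········
·········
····█····
····v····
·········
·········
k=2  ·········
·········
·········
·········
····█····
···<█····
·········
·········
k=3  ·········
·········
·········
·········
···^█····
···██····
·········
·········
k=4  ·········
·········
·········
·········
···█>····
···██····
·········
·········
k=5  ·········
·········
·········
····^····
···█·····
···██····
·········
·········
k=6  ·········
·········
·········
····█>···
···█·····
···██····
·········
·········
k=7  ·········
·········
·········
····██···
···█·v···
···██····
·········
·········

4,5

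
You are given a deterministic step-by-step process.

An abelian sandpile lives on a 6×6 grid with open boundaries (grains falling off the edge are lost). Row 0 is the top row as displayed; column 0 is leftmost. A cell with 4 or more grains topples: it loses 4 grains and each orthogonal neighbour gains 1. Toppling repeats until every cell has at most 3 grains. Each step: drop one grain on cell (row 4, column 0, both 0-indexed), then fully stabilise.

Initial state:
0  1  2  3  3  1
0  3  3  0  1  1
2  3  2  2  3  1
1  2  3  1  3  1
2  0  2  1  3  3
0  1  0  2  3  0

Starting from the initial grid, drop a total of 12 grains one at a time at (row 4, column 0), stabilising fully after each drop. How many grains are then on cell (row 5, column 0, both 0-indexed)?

3

gen 0: 0  1  2  3  3  1
0  3  3  0  1  1
2  3  2  2  3  1
1  2  3  1  3  1
2  0  2  1  3  3
0  1  0  2  3  0
gen 1: 0  1  2  3  3  1
0  3  3  0  1  1
2  3  2  2  3  1
1  2  3  1  3  1
3  0  2  1  3  3
0  1  0  2  3  0
gen 2: 0  1  2  3  3  1
0  3  3  0  1  1
2  3  2  2  3  1
2  2  3  1  3  1
0  1  2  1  3  3
1  1  0  2  3  0
gen 3: 0  1  2  3  3  1
0  3  3  0  1  1
2  3  2  2  3  1
2  2  3  1  3  1
1  1  2  1  3  3
1  1  0  2  3  0
gen 4: 0  1  2  3  3  1
0  3  3  0  1  1
2  3  2  2  3  1
2  2  3  1  3  1
2  1  2  1  3  3
1  1  0  2  3  0
gen 5: 0  1  2  3  3  1
0  3  3  0  1  1
2  3  2  2  3  1
2  2  3  1  3  1
3  1  2  1  3  3
1  1  0  2  3  0
gen 6: 0  1  2  3  3  1
0  3  3  0  1  1
2  3  2  2  3  1
3  2  3  1  3  1
0  2  2  1  3  3
2  1  0  2  3  0
gen 7: 0  1  2  3  3  1
0  3  3  0  1  1
2  3  2  2  3  1
3  2  3  1  3  1
1  2  2  1  3  3
2  1  0  2  3  0
gen 8: 0  1  2  3  3  1
0  3  3  0  1  1
2  3  2  2  3  1
3  2  3  1  3  1
2  2  2  1  3  3
2  1  0  2  3  0
gen 9: 0  1  2  3  3  1
0  3  3  0  1  1
2  3  2  2  3  1
3  2  3  1  3  1
3  2  2  1  3  3
2  1  0  2  3  0
gen 10: 0  1  2  3  3  1
0  3  3  0  1  1
3  3  2  2  3  1
0  3  3  1  3  1
1  3  2  1  3  3
3  1  0  2  3  0
gen 11: 0  1  2  3  3  1
0  3  3  0  1  1
3  3  2  2  3  1
0  3  3  1  3  1
2  3  2  1  3  3
3  1  0  2  3  0
gen 12: 0  1  2  3  3  1
0  3  3  0  1  1
3  3  2  2  3  1
0  3  3  1  3  1
3  3  2  1  3  3
3  1  0  2  3  0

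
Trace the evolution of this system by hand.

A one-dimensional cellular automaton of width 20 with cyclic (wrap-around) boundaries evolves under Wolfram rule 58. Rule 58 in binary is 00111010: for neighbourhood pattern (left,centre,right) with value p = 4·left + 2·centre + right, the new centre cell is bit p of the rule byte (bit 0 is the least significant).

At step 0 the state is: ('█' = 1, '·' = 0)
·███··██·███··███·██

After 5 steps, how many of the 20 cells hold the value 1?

0) ·███··██·███··███·██
1) ██··███·██··███··██·
2) █·███··██·███··███·█
3) ·██··███·██··███··██
4) ██·███··██·███··███·
5) █·██··███·██··███··█

12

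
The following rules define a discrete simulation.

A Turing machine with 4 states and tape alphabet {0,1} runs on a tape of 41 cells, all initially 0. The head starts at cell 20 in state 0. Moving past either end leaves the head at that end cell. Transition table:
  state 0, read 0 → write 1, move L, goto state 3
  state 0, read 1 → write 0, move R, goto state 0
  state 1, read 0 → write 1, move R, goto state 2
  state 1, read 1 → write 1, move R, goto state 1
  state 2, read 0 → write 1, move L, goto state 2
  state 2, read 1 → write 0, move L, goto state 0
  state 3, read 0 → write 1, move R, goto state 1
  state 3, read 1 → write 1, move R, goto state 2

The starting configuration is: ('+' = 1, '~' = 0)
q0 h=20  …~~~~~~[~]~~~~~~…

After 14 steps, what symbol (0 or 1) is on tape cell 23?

[0] q0 h=20  …~~~~~~[~]~~~~~~…
[1] q3 h=19  …~~~~~~[~]+~~~~~…
[2] q1 h=20  …~~~~~+[+]~~~~~~…
[3] q1 h=21  …~~~~++[~]~~~~~~…
[4] q2 h=22  …~~~+++[~]~~~~~~…
[5] q2 h=21  …~~~~++[+]+~~~~~…
[6] q0 h=20  …~~~~~+[+]~+~~~~…
[7] q0 h=21  …~~~~+~[~]+~~~~~…
[8] q3 h=20  …~~~~~+[~]++~~~~…
[9] q1 h=21  …~~~~++[+]+~~~~~…
[10] q1 h=22  …~~~+++[+]~~~~~~…
[11] q1 h=23  …~~++++[~]~~~~~~…
[12] q2 h=24  …~+++++[~]~~~~~~…
[13] q2 h=23  …~~++++[+]+~~~~~…
[14] q0 h=22  …~~~+++[+]~+~~~~…

0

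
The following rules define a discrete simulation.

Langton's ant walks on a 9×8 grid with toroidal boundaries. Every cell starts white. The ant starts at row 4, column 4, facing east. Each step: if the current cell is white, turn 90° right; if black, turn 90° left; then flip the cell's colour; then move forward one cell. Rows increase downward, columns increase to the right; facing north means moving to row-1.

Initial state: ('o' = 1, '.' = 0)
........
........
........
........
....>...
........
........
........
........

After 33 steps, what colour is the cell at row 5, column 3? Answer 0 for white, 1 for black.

1

0) ........
........
........
........
....>...
........
........
........
........
1) ........
........
........
........
....o...
....v...
........
........
........
2) ........
........
........
........
....o...
...<o...
........
........
........
3) ........
........
........
........
...^o...
...oo...
........
........
........
4) ........
........
........
........
...o>...
...oo...
........
........
........
5) ........
........
........
....^...
...o....
...oo...
........
........
........
6) ........
........
........
....o>..
...o....
...oo...
........
........
........
7) ........
........
........
....oo..
...o.v..
...oo...
........
........
........
8) ........
........
........
....oo..
...o<o..
...oo...
........
........
........
9) ........
........
........
....^o..
...ooo..
...oo...
........
........
........
10) ........
........
........
...<.o..
...ooo..
...oo...
........
........
........
11) ........
........
...^....
...o.o..
...ooo..
...oo...
........
........
........
12) ........
........
...o>...
...o.o..
...ooo..
...oo...
........
........
........
13) ........
........
...oo...
...ovo..
...ooo..
...oo...
........
........
........
14) ........
........
...oo...
...<oo..
...ooo..
...oo...
........
........
........
15) ........
........
...oo...
....oo..
...voo..
...oo...
........
........
........
16) ........
........
...oo...
....oo..
....>o..
...oo...
........
........
........
17) ........
........
...oo...
....^o..
.....o..
...oo...
........
........
........
18) ........
........
...oo...
...<.o..
.....o..
...oo...
........
........
........
19) ........
........
...^o...
...o.o..
.....o..
...oo...
........
........
........
20) ........
........
..<.o...
...o.o..
.....o..
...oo...
........
........
........
21) ........
..^.....
..o.o...
...o.o..
.....o..
...oo...
........
........
........
22) ........
..o>....
..o.o...
...o.o..
.....o..
...oo...
........
........
........
23) ........
..oo....
..ovo...
...o.o..
.....o..
...oo...
........
........
........
24) ........
..oo....
..<oo...
...o.o..
.....o..
...oo...
........
........
........
25) ........
..oo....
...oo...
..vo.o..
.....o..
...oo...
........
........
........
26) ........
..oo....
...oo...
.<oo.o..
.....o..
...oo...
........
........
........
27) ........
..oo....
.^.oo...
.ooo.o..
.....o..
...oo...
........
........
........
28) ........
..oo....
.o>oo...
.ooo.o..
.....o..
...oo...
........
........
........
29) ........
..oo....
.oooo...
.ovo.o..
.....o..
...oo...
........
........
........
30) ........
..oo....
.oooo...
.o.>.o..
.....o..
...oo...
........
........
........
31) ........
..oo....
.oo^o...
.o...o..
.....o..
...oo...
........
........
........
32) ........
..oo....
.o<.o...
.o...o..
.....o..
...oo...
........
........
........
33) ........
..oo....
.o..o...
.ov..o..
.....o..
...oo...
........
........
........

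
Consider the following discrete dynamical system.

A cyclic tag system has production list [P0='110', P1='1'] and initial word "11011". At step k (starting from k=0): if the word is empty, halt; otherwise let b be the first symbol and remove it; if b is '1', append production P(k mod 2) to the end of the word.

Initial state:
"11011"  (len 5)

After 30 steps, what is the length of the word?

20

t=0: "11011"  (len 5)
t=1: "1011110"  (len 7)
t=2: "0111101"  (len 7)
t=3: "111101"  (len 6)
t=4: "111011"  (len 6)
t=5: "11011110"  (len 8)
t=6: "10111101"  (len 8)
t=7: "0111101110"  (len 10)
t=8: "111101110"  (len 9)
t=9: "11101110110"  (len 11)
t=10: "11011101101"  (len 11)
t=11: "1011101101110"  (len 13)
t=12: "0111011011101"  (len 13)
t=13: "111011011101"  (len 12)
t=14: "110110111011"  (len 12)
t=15: "10110111011110"  (len 14)
t=16: "01101110111101"  (len 14)
t=17: "1101110111101"  (len 13)
t=18: "1011101111011"  (len 13)
t=19: "011101111011110"  (len 15)
t=20: "11101111011110"  (len 14)
t=21: "1101111011110110"  (len 16)
t=22: "1011110111101101"  (len 16)
t=23: "011110111101101110"  (len 18)
t=24: "11110111101101110"  (len 17)
t=25: "1110111101101110110"  (len 19)
t=26: "1101111011011101101"  (len 19)
t=27: "101111011011101101110"  (len 21)
t=28: "011110110111011011101"  (len 21)
t=29: "11110110111011011101"  (len 20)
t=30: "11101101110110111011"  (len 20)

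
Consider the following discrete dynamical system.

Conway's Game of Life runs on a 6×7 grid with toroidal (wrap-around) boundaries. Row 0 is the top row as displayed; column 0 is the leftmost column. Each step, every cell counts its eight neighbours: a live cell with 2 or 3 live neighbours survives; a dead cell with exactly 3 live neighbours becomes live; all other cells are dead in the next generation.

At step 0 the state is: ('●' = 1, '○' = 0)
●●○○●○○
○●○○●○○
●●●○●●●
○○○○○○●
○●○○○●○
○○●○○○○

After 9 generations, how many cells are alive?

gen 0: ●●○○●○○
○●○○●○○
●●●○●●●
○○○○○○●
○●○○○●○
○○●○○○○
gen 1: ●●●●○○○
○○○○●○○
○●●●●○●
○○●○●○○
○○○○○○○
●○●○○○○
gen 2: ●○●●○○○
○○○○●●○
○●●○●○○
○●●○●●○
○●○●○○○
●○●●○○○
gen 3: ○○●○○○●
○○○○●●○
○●●○○○○
●○○○●●○
●○○○○○○
●○○○●○○
gen 4: ○○○●●○●
○●●●○●○
○●○●○○●
●○○○○○●
●●○○●●○
●●○○○○●
gen 5: ○○○●●○●
○●○○○●●
○●○●●●●
○○●○●○○
○○○○○●○
○●●●○○○
gen 6: ○●○●●○●
○○○○○○○
○●○●○○●
○○●○○○●
○●○○●○○
○○●●○●○
gen 7: ○○○●●●○
○○○●●●○
●○●○○○○
○●●●○●○
○●○○●●○
●●○○○●○
gen 8: ○○●●○○○
○○●○○●●
○○○○○●●
●○○●○●●
○○○●○●○
●●●●○○○
gen 9: ●○○○●○●
○○●●●●●
○○○○○○○
●○○○○○○
○○○●○●○
○●○○○○○

12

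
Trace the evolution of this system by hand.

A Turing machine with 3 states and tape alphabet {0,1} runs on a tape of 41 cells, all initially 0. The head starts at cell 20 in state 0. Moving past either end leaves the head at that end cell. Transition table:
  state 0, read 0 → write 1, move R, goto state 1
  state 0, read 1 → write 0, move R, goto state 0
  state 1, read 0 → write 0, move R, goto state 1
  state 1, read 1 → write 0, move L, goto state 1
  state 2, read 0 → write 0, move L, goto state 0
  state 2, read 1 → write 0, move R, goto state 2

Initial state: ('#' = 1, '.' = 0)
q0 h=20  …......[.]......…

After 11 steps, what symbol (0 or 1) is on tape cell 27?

0

gen 0: q0 h=20  …......[.]......…
gen 1: q1 h=21  ….....#[.]......…
gen 2: q1 h=22  …....#.[.]......…
gen 3: q1 h=23  …...#..[.]......…
gen 4: q1 h=24  …..#...[.]......…
gen 5: q1 h=25  ….#....[.]......…
gen 6: q1 h=26  …#.....[.]......…
gen 7: q1 h=27  …......[.]......…
gen 8: q1 h=28  …......[.]......…
gen 9: q1 h=29  …......[.]......…
gen 10: q1 h=30  …......[.]......…
gen 11: q1 h=31  …......[.]......…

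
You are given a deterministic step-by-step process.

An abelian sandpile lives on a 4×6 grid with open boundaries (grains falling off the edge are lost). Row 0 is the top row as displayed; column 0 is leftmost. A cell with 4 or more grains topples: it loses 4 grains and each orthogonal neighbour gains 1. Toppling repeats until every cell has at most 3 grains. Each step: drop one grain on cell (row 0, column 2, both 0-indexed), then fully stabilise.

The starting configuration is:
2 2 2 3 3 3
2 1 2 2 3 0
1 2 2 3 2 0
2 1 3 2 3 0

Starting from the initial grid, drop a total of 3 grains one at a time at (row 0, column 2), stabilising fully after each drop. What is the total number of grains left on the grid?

0) 2 2 2 3 3 3
2 1 2 2 3 0
1 2 2 3 2 0
2 1 3 2 3 0
1) 2 2 3 3 3 3
2 1 2 2 3 0
1 2 2 3 2 0
2 1 3 2 3 0
2) 2 3 2 2 2 0
2 2 1 2 2 2
1 3 1 3 1 1
2 2 1 1 1 1
3) 2 3 3 2 2 0
2 2 1 2 2 2
1 3 1 3 1 1
2 2 1 1 1 1

41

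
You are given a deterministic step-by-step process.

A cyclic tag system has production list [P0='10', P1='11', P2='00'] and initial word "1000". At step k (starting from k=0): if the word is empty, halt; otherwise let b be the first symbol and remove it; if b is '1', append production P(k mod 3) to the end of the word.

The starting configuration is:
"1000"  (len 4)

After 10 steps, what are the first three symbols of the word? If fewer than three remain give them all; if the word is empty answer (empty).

110

0) "1000"  (len 4)
1) "00010"  (len 5)
2) "0010"  (len 4)
3) "010"  (len 3)
4) "10"  (len 2)
5) "011"  (len 3)
6) "11"  (len 2)
7) "110"  (len 3)
8) "1011"  (len 4)
9) "01100"  (len 5)
10) "1100"  (len 4)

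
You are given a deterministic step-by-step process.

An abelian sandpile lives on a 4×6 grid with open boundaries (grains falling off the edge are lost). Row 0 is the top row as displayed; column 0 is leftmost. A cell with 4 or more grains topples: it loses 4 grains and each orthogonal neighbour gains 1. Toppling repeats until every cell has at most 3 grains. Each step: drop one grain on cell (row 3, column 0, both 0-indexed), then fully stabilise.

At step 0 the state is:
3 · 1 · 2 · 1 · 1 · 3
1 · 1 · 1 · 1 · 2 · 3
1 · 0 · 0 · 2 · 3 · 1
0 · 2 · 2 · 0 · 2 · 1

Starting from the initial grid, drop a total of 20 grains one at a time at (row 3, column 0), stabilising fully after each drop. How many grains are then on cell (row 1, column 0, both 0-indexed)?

2

k=0  3 · 1 · 2 · 1 · 1 · 3
1 · 1 · 1 · 1 · 2 · 3
1 · 0 · 0 · 2 · 3 · 1
0 · 2 · 2 · 0 · 2 · 1
k=1  3 · 1 · 2 · 1 · 1 · 3
1 · 1 · 1 · 1 · 2 · 3
1 · 0 · 0 · 2 · 3 · 1
1 · 2 · 2 · 0 · 2 · 1
k=2  3 · 1 · 2 · 1 · 1 · 3
1 · 1 · 1 · 1 · 2 · 3
1 · 0 · 0 · 2 · 3 · 1
2 · 2 · 2 · 0 · 2 · 1
k=3  3 · 1 · 2 · 1 · 1 · 3
1 · 1 · 1 · 1 · 2 · 3
1 · 0 · 0 · 2 · 3 · 1
3 · 2 · 2 · 0 · 2 · 1
k=4  3 · 1 · 2 · 1 · 1 · 3
1 · 1 · 1 · 1 · 2 · 3
2 · 0 · 0 · 2 · 3 · 1
0 · 3 · 2 · 0 · 2 · 1
k=5  3 · 1 · 2 · 1 · 1 · 3
1 · 1 · 1 · 1 · 2 · 3
2 · 0 · 0 · 2 · 3 · 1
1 · 3 · 2 · 0 · 2 · 1
k=6  3 · 1 · 2 · 1 · 1 · 3
1 · 1 · 1 · 1 · 2 · 3
2 · 0 · 0 · 2 · 3 · 1
2 · 3 · 2 · 0 · 2 · 1
k=7  3 · 1 · 2 · 1 · 1 · 3
1 · 1 · 1 · 1 · 2 · 3
2 · 0 · 0 · 2 · 3 · 1
3 · 3 · 2 · 0 · 2 · 1
k=8  3 · 1 · 2 · 1 · 1 · 3
1 · 1 · 1 · 1 · 2 · 3
3 · 1 · 0 · 2 · 3 · 1
1 · 0 · 3 · 0 · 2 · 1
k=9  3 · 1 · 2 · 1 · 1 · 3
1 · 1 · 1 · 1 · 2 · 3
3 · 1 · 0 · 2 · 3 · 1
2 · 0 · 3 · 0 · 2 · 1
k=10  3 · 1 · 2 · 1 · 1 · 3
1 · 1 · 1 · 1 · 2 · 3
3 · 1 · 0 · 2 · 3 · 1
3 · 0 · 3 · 0 · 2 · 1
k=11  3 · 1 · 2 · 1 · 1 · 3
2 · 1 · 1 · 1 · 2 · 3
0 · 2 · 0 · 2 · 3 · 1
1 · 1 · 3 · 0 · 2 · 1
k=12  3 · 1 · 2 · 1 · 1 · 3
2 · 1 · 1 · 1 · 2 · 3
0 · 2 · 0 · 2 · 3 · 1
2 · 1 · 3 · 0 · 2 · 1
k=13  3 · 1 · 2 · 1 · 1 · 3
2 · 1 · 1 · 1 · 2 · 3
0 · 2 · 0 · 2 · 3 · 1
3 · 1 · 3 · 0 · 2 · 1
k=14  3 · 1 · 2 · 1 · 1 · 3
2 · 1 · 1 · 1 · 2 · 3
1 · 2 · 0 · 2 · 3 · 1
0 · 2 · 3 · 0 · 2 · 1
k=15  3 · 1 · 2 · 1 · 1 · 3
2 · 1 · 1 · 1 · 2 · 3
1 · 2 · 0 · 2 · 3 · 1
1 · 2 · 3 · 0 · 2 · 1
k=16  3 · 1 · 2 · 1 · 1 · 3
2 · 1 · 1 · 1 · 2 · 3
1 · 2 · 0 · 2 · 3 · 1
2 · 2 · 3 · 0 · 2 · 1
k=17  3 · 1 · 2 · 1 · 1 · 3
2 · 1 · 1 · 1 · 2 · 3
1 · 2 · 0 · 2 · 3 · 1
3 · 2 · 3 · 0 · 2 · 1
k=18  3 · 1 · 2 · 1 · 1 · 3
2 · 1 · 1 · 1 · 2 · 3
2 · 2 · 0 · 2 · 3 · 1
0 · 3 · 3 · 0 · 2 · 1
k=19  3 · 1 · 2 · 1 · 1 · 3
2 · 1 · 1 · 1 · 2 · 3
2 · 2 · 0 · 2 · 3 · 1
1 · 3 · 3 · 0 · 2 · 1
k=20  3 · 1 · 2 · 1 · 1 · 3
2 · 1 · 1 · 1 · 2 · 3
2 · 2 · 0 · 2 · 3 · 1
2 · 3 · 3 · 0 · 2 · 1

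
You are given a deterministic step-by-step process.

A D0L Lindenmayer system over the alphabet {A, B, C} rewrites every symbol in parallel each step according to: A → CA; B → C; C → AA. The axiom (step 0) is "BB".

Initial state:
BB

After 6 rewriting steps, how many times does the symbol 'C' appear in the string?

20

step 0: BB
step 1: CC
step 2: AAAA
step 3: CACACACA
step 4: AACAAACAAACAAACA
step 5: CACAAACACACAAACACACAAACACACAAACA
step 6: AACAAACACACAAACAAACAAACACACAAACAAACAAACACACAAACAAACAAACACACAAACA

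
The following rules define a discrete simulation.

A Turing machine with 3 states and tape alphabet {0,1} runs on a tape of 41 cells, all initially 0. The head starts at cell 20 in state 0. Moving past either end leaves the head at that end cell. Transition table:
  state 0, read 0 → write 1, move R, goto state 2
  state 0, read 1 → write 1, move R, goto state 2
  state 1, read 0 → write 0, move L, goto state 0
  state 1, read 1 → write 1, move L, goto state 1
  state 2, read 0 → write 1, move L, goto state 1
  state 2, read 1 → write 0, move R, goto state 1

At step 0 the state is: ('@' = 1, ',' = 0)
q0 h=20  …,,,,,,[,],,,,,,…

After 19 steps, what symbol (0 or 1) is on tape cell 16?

1

k=0  q0 h=20  …,,,,,,[,],,,,,,…
k=1  q2 h=21  …,,,,,@[,],,,,,,…
k=2  q1 h=20  …,,,,,,[@]@,,,,,…
k=3  q1 h=19  …,,,,,,[,]@@,,,,…
k=4  q0 h=18  …,,,,,,[,],@@,,,…
k=5  q2 h=19  …,,,,,@[,]@@,,,,…
k=6  q1 h=18  …,,,,,,[@]@@@,,,…
k=7  q1 h=17  …,,,,,,[,]@@@@,,…
k=8  q0 h=16  …,,,,,,[,],@@@@,…
k=9  q2 h=17  …,,,,,@[,]@@@@,,…
k=10  q1 h=16  …,,,,,,[@]@@@@@,…
k=11  q1 h=15  …,,,,,,[,]@@@@@@…
k=12  q0 h=14  …,,,,,,[,],@@@@@…
k=13  q2 h=15  …,,,,,@[,]@@@@@@…
k=14  q1 h=14  …,,,,,,[@]@@@@@@…
k=15  q1 h=13  …,,,,,,[,]@@@@@@…
k=16  q0 h=12  …,,,,,,[,],@@@@@…
k=17  q2 h=13  …,,,,,@[,]@@@@@@…
k=18  q1 h=12  …,,,,,,[@]@@@@@@…
k=19  q1 h=11  …,,,,,,[,]@@@@@@…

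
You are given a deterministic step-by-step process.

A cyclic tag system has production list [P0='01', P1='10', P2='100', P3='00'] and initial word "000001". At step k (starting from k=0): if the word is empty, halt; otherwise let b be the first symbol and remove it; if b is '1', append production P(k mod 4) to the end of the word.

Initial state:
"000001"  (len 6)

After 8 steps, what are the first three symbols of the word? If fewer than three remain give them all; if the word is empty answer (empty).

k=0  "000001"  (len 6)
k=1  "00001"  (len 5)
k=2  "0001"  (len 4)
k=3  "001"  (len 3)
k=4  "01"  (len 2)
k=5  "1"  (len 1)
k=6  "10"  (len 2)
k=7  "0100"  (len 4)
k=8  "100"  (len 3)

100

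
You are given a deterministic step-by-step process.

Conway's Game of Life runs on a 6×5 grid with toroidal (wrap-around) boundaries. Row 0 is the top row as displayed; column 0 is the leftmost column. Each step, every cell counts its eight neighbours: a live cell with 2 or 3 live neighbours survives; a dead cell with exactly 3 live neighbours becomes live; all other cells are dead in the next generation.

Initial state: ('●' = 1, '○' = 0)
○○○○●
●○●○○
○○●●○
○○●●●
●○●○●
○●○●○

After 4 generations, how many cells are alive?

gen 0: ○○○○●
●○●○○
○○●●○
○○●●●
●○●○●
○●○●○
gen 1: ●●●●●
○●●○●
○○○○○
●○○○○
●○○○○
○●●●○
gen 2: ○○○○○
○○○○●
●●○○○
○○○○○
●○●○●
○○○○○
gen 3: ○○○○○
●○○○○
●○○○○
○○○○●
○○○○○
○○○○○
gen 4: ○○○○○
○○○○○
●○○○●
○○○○○
○○○○○
○○○○○

2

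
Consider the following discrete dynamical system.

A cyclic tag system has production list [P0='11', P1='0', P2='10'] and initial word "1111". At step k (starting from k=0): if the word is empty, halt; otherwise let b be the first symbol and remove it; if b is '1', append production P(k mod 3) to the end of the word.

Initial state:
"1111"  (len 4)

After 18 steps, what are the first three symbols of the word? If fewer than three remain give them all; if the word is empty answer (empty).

step 0: "1111"  (len 4)
step 1: "11111"  (len 5)
step 2: "11110"  (len 5)
step 3: "111010"  (len 6)
step 4: "1101011"  (len 7)
step 5: "1010110"  (len 7)
step 6: "01011010"  (len 8)
step 7: "1011010"  (len 7)
step 8: "0110100"  (len 7)
step 9: "110100"  (len 6)
step 10: "1010011"  (len 7)
step 11: "0100110"  (len 7)
step 12: "100110"  (len 6)
step 13: "0011011"  (len 7)
step 14: "011011"  (len 6)
step 15: "11011"  (len 5)
step 16: "101111"  (len 6)
step 17: "011110"  (len 6)
step 18: "11110"  (len 5)

111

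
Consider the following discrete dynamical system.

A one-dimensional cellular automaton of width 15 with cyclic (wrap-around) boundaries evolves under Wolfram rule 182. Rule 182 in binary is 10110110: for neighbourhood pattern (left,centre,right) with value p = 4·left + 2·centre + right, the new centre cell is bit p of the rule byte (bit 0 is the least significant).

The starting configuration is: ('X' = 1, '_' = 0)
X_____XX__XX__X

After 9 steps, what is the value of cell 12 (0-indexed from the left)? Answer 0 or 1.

step 0: X_____XX__XX__X
step 1: _X___X__XX__XX_
step 2: XXX_XXXX__XX__X
step 3: XX_X_XX_XX__XX_
step 4: __XXX__X__XX__X
step 5: XX_X_XXXXX__XXX
step 6: X_XXX_XXX_XX_XX
step 7: _X_X_X_X_X__X_X
step 8: XXXXXXXXXXXXXXX
step 9: XXXXXXXXXXXXXXX

1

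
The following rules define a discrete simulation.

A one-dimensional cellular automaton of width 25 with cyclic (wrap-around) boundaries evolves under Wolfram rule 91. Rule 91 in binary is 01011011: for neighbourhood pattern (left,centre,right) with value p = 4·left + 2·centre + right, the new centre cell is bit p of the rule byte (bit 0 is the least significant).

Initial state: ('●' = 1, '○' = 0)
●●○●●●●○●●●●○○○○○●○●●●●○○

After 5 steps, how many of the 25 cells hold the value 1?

k=0  ●●○●●●●○●●●●○○○○○●○●●●●○○
k=1  ●●○●○○●○●○○●●●●●●○○●○○●●●
k=2  ○●○○●●○○○●●●○○○○●●●○●●●○○
k=3  ●○●●●●●●●●○●●●●●●○●○●○●●●
k=4  ●○●○○○○○○●○●○○○○●○○○○○●○○
k=5  ○○○●●●●●●○○○●●●●○●●●●●○●●

17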